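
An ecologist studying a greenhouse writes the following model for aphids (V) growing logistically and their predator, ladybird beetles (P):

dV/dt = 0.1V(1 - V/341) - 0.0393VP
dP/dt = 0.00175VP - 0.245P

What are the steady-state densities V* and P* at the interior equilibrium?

V* ≈ 140, P* ≈ 1.5

From dP/dt = 0 with P > 0: 0.00175V* = 0.245, so V* = 140.
Substitute into dV/dt = 0: 0.1(1 - 140/341) = 0.0393P*.
The bracket is 0.589, giving P* = 0.0589/0.0393 = 1.5.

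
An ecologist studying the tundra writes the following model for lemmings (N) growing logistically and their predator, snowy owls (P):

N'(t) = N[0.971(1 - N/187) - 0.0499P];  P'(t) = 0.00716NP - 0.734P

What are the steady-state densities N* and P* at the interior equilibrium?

N* ≈ 103, P* ≈ 8.79

From dP/dt = 0 with P > 0: 0.00716N* = 0.734, so N* = 103.
Substitute into dN/dt = 0: 0.971(1 - 103/187) = 0.0499P*.
The bracket is 0.452, giving P* = 0.439/0.0499 = 8.79.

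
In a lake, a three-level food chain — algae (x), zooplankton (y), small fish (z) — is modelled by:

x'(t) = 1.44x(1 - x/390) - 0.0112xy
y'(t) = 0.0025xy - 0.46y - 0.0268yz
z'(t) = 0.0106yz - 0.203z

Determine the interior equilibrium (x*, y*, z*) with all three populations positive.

x* ≈ 332, y* ≈ 19.2, z* ≈ 13.8

From dz/dt = 0: 0.0106y* = 0.203, so y* = 19.2.
From dx/dt = 0: 1.44(1 - x*/390) = 0.0112·19.2, giving x* = 390·(1 - 0.149) = 332.
From dy/dt = 0: 0.0025·332 - 0.46 = 0.0268z*, so z* = 0.37/0.0268 = 13.8.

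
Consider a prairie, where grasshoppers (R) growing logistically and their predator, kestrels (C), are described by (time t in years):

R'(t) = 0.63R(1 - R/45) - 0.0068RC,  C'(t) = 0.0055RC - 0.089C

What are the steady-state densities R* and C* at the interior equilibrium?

R* ≈ 16.2, C* ≈ 59.3

From dC/dt = 0 with C > 0: 0.0055R* = 0.089, so R* = 16.2.
Substitute into dR/dt = 0: 0.63(1 - 16.2/45) = 0.0068C*.
The bracket is 0.64, giving C* = 0.403/0.0068 = 59.3.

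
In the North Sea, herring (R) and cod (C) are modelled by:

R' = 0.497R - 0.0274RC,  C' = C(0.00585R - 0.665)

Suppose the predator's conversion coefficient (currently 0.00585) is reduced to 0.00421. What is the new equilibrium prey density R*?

At the interior fixed point, setting dC/dt = 0 with C > 0 fixes R* = (predator death rate)/(RC coefficient) — independent of the other coefficients.
With the change, R* = 0.665/0.00421 = 158; it rises from 114.

R* ≈ 158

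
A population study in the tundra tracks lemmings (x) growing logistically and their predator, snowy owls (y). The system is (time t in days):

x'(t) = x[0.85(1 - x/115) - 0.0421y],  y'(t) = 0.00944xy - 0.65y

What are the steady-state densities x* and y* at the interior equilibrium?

From dy/dt = 0 with y > 0: 0.00944x* = 0.65, so x* = 68.9.
Substitute into dx/dt = 0: 0.85(1 - 68.9/115) = 0.0421y*.
The bracket is 0.401, giving y* = 0.341/0.0421 = 8.1.

x* ≈ 68.9, y* ≈ 8.1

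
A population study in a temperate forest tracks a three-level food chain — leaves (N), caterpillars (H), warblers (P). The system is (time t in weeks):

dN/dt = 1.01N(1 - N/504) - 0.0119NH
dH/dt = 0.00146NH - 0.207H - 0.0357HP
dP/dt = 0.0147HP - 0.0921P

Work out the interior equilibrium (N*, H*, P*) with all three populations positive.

From dP/dt = 0: 0.0147H* = 0.0921, so H* = 6.27.
From dN/dt = 0: 1.01(1 - N*/504) = 0.0119·6.27, giving N* = 504·(1 - 0.0738) = 467.
From dH/dt = 0: 0.00146·467 - 0.207 = 0.0357P*, so P* = 0.475/0.0357 = 13.3.

N* ≈ 467, H* ≈ 6.27, P* ≈ 13.3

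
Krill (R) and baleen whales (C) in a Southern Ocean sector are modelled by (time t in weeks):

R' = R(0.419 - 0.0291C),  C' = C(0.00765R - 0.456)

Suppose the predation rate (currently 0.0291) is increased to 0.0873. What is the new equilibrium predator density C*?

At the interior fixed point, setting dR/dt = 0 with R > 0 fixes C* = (prey growth rate)/(RC coefficient) — independent of the other coefficients.
With the change, C* = 0.419/0.0873 = 4.8; it falls from 14.4.

C* ≈ 4.8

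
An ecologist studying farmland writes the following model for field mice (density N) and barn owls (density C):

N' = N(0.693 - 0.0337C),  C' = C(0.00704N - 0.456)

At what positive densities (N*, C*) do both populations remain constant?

N* ≈ 64.8, C* ≈ 20.6

Set dC/dt = 0 with C > 0: 0.00704N - 0.456 = 0, so N* = 0.456/0.00704 = 64.8.
Set dN/dt = 0 with N > 0: 0.693 - 0.0337C = 0, so C* = 0.693/0.0337 = 20.6.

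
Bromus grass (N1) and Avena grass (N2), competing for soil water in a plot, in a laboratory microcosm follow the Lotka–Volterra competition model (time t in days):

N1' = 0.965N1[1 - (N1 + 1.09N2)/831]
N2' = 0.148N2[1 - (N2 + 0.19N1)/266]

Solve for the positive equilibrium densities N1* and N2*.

N1* ≈ 682, N2* ≈ 136

Setting both brackets to zero gives the nullclines N1 + 1.09N2 = 831 and 0.19N1 + N2 = 266.
Substituting N2 = 266 - 0.19N1 into the first: N1(1 - 1.09·0.19) = 831 - 1.09·266.
So N1* = 541/0.793 = 682, and then N2* = 266 - 0.19·682 = 136.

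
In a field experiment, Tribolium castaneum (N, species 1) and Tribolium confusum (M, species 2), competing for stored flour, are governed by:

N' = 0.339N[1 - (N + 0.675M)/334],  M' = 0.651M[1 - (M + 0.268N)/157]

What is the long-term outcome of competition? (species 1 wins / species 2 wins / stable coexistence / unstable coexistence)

stable coexistence

Compare the nullcline intercepts: K1/α12 = 334/0.675 = 495 > K2 = 157; K2/α21 = 157/0.268 = 586 > K1 = 334.
Since both inequalities hold, each species can invade when rare, so the interior equilibrium is stable.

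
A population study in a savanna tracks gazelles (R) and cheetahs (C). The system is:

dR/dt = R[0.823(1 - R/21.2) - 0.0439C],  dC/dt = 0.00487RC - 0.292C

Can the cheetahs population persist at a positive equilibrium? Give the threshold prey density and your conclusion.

The predator equation gives dC/dt > 0 only when R > 0.292/0.00487 = 60.
Without the predator, R → K = 21.2. Since 21.2 < 60, the predator cannot invade.

Threshold R = 60; K < 60, so no, the predator goes extinct.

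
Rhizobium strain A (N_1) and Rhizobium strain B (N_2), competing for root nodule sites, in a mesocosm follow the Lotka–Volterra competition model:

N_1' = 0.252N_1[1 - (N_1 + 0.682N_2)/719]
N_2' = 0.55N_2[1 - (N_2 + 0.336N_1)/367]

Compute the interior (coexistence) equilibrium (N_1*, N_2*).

N_1* ≈ 608, N_2* ≈ 163

Setting both brackets to zero gives the nullclines N_1 + 0.682N_2 = 719 and 0.336N_1 + N_2 = 367.
Substituting N_2 = 367 - 0.336N_1 into the first: N_1(1 - 0.682·0.336) = 719 - 0.682·367.
So N_1* = 469/0.771 = 608, and then N_2* = 367 - 0.336·608 = 163.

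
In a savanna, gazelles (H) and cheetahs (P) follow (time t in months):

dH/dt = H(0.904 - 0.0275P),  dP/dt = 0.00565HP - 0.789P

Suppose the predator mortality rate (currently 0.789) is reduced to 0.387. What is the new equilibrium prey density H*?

At the interior fixed point, setting dP/dt = 0 with P > 0 fixes H* = (predator death rate)/(HP coefficient) — independent of the other coefficients.
With the change, H* = 0.387/0.00565 = 68.5; it falls from 140.

H* ≈ 68.5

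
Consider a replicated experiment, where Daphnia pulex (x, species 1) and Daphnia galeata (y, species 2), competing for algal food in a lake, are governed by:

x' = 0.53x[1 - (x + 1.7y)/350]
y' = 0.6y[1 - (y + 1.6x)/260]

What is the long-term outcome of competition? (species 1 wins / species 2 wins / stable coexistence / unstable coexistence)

Compare the nullcline intercepts: K1/α12 = 350/1.7 = 206 < K2 = 260; K2/α21 = 260/1.6 = 162 < K1 = 350.
Since both are reversed, neither can invade when rare; the interior point is a saddle.

unstable coexistence (outcome depends on initial conditions)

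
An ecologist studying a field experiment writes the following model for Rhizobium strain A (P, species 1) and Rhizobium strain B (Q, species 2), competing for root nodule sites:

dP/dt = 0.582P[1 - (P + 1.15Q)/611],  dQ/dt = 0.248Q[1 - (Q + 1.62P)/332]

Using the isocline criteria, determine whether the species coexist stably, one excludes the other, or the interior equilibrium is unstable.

Compare the nullcline intercepts: K1/α12 = 611/1.15 = 531 > K2 = 332; K2/α21 = 332/1.62 = 205 < K1 = 611.
Since the inequalities point opposite ways, species 1 can invade but species 2 cannot.

species 1 excludes species 2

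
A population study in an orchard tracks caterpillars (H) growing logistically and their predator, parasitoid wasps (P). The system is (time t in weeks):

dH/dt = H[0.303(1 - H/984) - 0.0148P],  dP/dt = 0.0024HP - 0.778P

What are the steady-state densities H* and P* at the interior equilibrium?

From dP/dt = 0 with P > 0: 0.0024H* = 0.778, so H* = 324.
Substitute into dH/dt = 0: 0.303(1 - 324/984) = 0.0148P*.
The bracket is 0.671, giving P* = 0.203/0.0148 = 13.7.

H* ≈ 324, P* ≈ 13.7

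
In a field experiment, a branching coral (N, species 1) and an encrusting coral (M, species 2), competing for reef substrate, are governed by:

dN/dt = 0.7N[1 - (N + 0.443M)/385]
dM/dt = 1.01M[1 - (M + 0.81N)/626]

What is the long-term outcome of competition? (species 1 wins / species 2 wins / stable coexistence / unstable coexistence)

Compare the nullcline intercepts: K1/α12 = 385/0.443 = 869 > K2 = 626; K2/α21 = 626/0.81 = 773 > K1 = 385.
Since both inequalities hold, each species can invade when rare, so the interior equilibrium is stable.

stable coexistence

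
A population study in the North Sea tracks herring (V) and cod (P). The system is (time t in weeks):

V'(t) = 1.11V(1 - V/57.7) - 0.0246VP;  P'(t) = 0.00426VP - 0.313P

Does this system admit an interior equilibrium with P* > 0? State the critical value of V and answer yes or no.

The predator equation gives dP/dt > 0 only when V > 0.313/0.00426 = 73.5.
Without the predator, V → K = 57.7. Since 57.7 < 73.5, the predator cannot invade.

Threshold V = 73.5; K < 73.5, so no, the predator goes extinct.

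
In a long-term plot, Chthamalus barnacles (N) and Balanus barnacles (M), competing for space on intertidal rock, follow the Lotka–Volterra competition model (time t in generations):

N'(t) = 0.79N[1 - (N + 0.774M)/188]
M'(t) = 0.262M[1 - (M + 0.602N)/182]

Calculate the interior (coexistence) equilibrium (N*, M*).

Setting both brackets to zero gives the nullclines N + 0.774M = 188 and 0.602N + M = 182.
Substituting M = 182 - 0.602N into the first: N(1 - 0.774·0.602) = 188 - 0.774·182.
So N* = 47.1/0.534 = 88.3, and then M* = 182 - 0.602·88.3 = 129.

N* ≈ 88.3, M* ≈ 129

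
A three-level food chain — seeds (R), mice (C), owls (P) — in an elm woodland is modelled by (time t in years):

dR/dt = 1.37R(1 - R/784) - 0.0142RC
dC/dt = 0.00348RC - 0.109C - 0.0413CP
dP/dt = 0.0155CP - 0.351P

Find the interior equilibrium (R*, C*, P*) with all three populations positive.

R* ≈ 600, C* ≈ 22.6, P* ≈ 47.9

From dP/dt = 0: 0.0155C* = 0.351, so C* = 22.6.
From dR/dt = 0: 1.37(1 - R*/784) = 0.0142·22.6, giving R* = 784·(1 - 0.235) = 600.
From dC/dt = 0: 0.00348·600 - 0.109 = 0.0413P*, so P* = 1.98/0.0413 = 47.9.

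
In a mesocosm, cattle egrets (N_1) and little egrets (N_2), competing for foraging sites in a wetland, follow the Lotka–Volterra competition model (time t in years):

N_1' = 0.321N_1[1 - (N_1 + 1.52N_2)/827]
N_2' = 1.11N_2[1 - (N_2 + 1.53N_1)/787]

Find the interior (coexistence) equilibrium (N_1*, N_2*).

Setting both brackets to zero gives the nullclines N_1 + 1.52N_2 = 827 and 1.53N_1 + N_2 = 787.
Substituting N_2 = 787 - 1.53N_1 into the first: N_1(1 - 1.52·1.53) = 827 - 1.52·787.
So N_1* = -369/-1.33 = 279, and then N_2* = 787 - 1.53·279 = 361.

N_1* ≈ 279, N_2* ≈ 361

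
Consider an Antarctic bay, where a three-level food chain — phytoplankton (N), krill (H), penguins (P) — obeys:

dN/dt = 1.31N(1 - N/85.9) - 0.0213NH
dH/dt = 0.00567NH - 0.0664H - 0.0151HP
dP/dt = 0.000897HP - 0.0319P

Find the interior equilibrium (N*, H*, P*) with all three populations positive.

N* ≈ 36.2, H* ≈ 35.6, P* ≈ 9.21

From dP/dt = 0: 0.000897H* = 0.0319, so H* = 35.6.
From dN/dt = 0: 1.31(1 - N*/85.9) = 0.0213·35.6, giving N* = 85.9·(1 - 0.578) = 36.2.
From dH/dt = 0: 0.00567·36.2 - 0.0664 = 0.0151P*, so P* = 0.139/0.0151 = 9.21.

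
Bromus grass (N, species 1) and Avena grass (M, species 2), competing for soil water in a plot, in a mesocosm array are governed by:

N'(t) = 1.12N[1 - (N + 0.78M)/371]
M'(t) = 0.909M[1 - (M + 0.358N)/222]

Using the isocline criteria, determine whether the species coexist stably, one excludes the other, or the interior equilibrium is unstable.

Compare the nullcline intercepts: K1/α12 = 371/0.78 = 476 > K2 = 222; K2/α21 = 222/0.358 = 620 > K1 = 371.
Since both inequalities hold, each species can invade when rare, so the interior equilibrium is stable.

stable coexistence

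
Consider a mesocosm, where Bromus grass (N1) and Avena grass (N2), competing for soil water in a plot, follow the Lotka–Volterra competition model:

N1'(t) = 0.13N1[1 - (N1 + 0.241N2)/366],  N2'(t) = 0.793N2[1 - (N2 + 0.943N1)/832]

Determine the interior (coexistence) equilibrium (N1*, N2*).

N1* ≈ 214, N2* ≈ 630

Setting both brackets to zero gives the nullclines N1 + 0.241N2 = 366 and 0.943N1 + N2 = 832.
Substituting N2 = 832 - 0.943N1 into the first: N1(1 - 0.241·0.943) = 366 - 0.241·832.
So N1* = 165/0.773 = 214, and then N2* = 832 - 0.943·214 = 630.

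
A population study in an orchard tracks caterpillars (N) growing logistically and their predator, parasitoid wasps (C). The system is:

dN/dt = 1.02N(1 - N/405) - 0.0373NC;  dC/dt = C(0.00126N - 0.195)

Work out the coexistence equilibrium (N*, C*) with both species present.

From dC/dt = 0 with C > 0: 0.00126N* = 0.195, so N* = 155.
Substitute into dN/dt = 0: 1.02(1 - 155/405) = 0.0373C*.
The bracket is 0.618, giving C* = 0.63/0.0373 = 16.9.

N* ≈ 155, C* ≈ 16.9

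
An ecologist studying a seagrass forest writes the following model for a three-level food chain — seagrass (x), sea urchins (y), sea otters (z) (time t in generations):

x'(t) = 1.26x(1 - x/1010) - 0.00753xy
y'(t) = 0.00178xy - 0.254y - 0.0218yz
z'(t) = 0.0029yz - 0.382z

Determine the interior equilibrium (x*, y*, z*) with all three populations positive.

From dz/dt = 0: 0.0029y* = 0.382, so y* = 132.
From dx/dt = 0: 1.26(1 - x*/1010) = 0.00753·132, giving x* = 1010·(1 - 0.787) = 215.
From dy/dt = 0: 0.00178·215 - 0.254 = 0.0218z*, so z* = 0.129/0.0218 = 5.9.

x* ≈ 215, y* ≈ 132, z* ≈ 5.9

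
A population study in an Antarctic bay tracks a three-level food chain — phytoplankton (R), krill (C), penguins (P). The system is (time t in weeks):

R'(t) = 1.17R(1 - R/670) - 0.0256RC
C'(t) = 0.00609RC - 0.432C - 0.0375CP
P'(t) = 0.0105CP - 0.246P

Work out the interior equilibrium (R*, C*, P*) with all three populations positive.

From dP/dt = 0: 0.0105C* = 0.246, so C* = 23.4.
From dR/dt = 0: 1.17(1 - R*/670) = 0.0256·23.4, giving R* = 670·(1 - 0.513) = 327.
From dC/dt = 0: 0.00609·327 - 0.432 = 0.0375P*, so P* = 1.56/0.0375 = 41.5.

R* ≈ 327, C* ≈ 23.4, P* ≈ 41.5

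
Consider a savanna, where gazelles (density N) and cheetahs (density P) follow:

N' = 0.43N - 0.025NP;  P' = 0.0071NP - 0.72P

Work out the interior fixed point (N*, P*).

Set dP/dt = 0 with P > 0: 0.0071N - 0.72 = 0, so N* = 0.72/0.0071 = 101.
Set dN/dt = 0 with N > 0: 0.43 - 0.025P = 0, so P* = 0.43/0.025 = 17.2.

N* ≈ 101, P* ≈ 17.2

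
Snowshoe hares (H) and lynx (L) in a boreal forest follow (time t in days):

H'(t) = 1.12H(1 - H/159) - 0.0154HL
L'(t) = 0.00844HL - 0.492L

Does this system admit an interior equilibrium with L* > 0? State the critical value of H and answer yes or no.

Threshold H = 58.3; K > 58.3, so yes, the predator persists.

The predator equation gives dL/dt > 0 only when H > 0.492/0.00844 = 58.3.
Without the predator, H → K = 159. Since 159 > 58.3, the predator can invade and persist.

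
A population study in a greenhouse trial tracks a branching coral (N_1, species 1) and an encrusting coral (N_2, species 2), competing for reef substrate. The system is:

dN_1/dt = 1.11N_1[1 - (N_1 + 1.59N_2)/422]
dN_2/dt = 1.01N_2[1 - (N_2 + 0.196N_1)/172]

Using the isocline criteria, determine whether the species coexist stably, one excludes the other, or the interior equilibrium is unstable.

Compare the nullcline intercepts: K1/α12 = 422/1.59 = 265 > K2 = 172; K2/α21 = 172/0.196 = 878 > K1 = 422.
Since both inequalities hold, each species can invade when rare, so the interior equilibrium is stable.

stable coexistence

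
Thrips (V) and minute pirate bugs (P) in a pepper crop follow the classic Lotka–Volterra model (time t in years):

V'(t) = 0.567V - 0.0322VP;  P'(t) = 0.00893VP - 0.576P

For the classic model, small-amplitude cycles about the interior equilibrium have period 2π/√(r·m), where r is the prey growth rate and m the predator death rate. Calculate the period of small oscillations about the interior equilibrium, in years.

Here r = 0.567 and m = 0.576, so r·m = 0.327.
ω = √0.327 = 0.571 per year, hence T = 2π/ω ≈ 11 years.

T ≈ 11 years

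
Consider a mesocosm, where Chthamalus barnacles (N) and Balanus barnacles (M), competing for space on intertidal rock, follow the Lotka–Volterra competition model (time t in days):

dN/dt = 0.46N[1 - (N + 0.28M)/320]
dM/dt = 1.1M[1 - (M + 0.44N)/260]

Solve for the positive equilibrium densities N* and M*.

N* ≈ 282, M* ≈ 136

Setting both brackets to zero gives the nullclines N + 0.28M = 320 and 0.44N + M = 260.
Substituting M = 260 - 0.44N into the first: N(1 - 0.28·0.44) = 320 - 0.28·260.
So N* = 247/0.877 = 282, and then M* = 260 - 0.44·282 = 136.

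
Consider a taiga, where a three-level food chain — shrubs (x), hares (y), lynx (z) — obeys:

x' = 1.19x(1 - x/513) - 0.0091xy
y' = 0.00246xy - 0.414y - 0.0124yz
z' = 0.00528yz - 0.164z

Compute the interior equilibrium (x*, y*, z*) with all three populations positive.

From dz/dt = 0: 0.00528y* = 0.164, so y* = 31.1.
From dx/dt = 0: 1.19(1 - x*/513) = 0.0091·31.1, giving x* = 513·(1 - 0.238) = 391.
From dy/dt = 0: 0.00246·391 - 0.414 = 0.0124z*, so z* = 0.548/0.0124 = 44.2.

x* ≈ 391, y* ≈ 31.1, z* ≈ 44.2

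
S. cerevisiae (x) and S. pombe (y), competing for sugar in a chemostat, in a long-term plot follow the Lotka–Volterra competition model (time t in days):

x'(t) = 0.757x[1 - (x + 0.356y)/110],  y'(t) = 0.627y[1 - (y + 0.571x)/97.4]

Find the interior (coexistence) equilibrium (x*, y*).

Setting both brackets to zero gives the nullclines x + 0.356y = 110 and 0.571x + y = 97.4.
Substituting y = 97.4 - 0.571x into the first: x(1 - 0.356·0.571) = 110 - 0.356·97.4.
So x* = 75.3/0.797 = 94.5, and then y* = 97.4 - 0.571·94.5 = 43.4.

x* ≈ 94.5, y* ≈ 43.4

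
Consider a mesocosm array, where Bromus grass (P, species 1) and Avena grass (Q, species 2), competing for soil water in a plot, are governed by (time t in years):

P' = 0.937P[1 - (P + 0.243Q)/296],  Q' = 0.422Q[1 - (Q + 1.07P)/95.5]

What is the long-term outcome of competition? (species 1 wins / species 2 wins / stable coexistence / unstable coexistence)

Compare the nullcline intercepts: K1/α12 = 296/0.243 = 1220 > K2 = 95.5; K2/α21 = 95.5/1.07 = 89.3 < K1 = 296.
Since the inequalities point opposite ways, species 1 can invade but species 2 cannot.

species 1 excludes species 2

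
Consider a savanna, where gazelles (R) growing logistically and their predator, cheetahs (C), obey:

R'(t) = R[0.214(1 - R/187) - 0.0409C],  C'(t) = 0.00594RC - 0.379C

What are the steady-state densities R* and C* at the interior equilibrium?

R* ≈ 63.8, C* ≈ 3.45

From dC/dt = 0 with C > 0: 0.00594R* = 0.379, so R* = 63.8.
Substitute into dR/dt = 0: 0.214(1 - 63.8/187) = 0.0409C*.
The bracket is 0.659, giving C* = 0.141/0.0409 = 3.45.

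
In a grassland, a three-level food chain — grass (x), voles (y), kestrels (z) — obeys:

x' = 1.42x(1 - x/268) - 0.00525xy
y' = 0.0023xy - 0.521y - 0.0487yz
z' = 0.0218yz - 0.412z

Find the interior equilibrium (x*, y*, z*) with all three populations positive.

x* ≈ 249, y* ≈ 18.9, z* ≈ 1.07

From dz/dt = 0: 0.0218y* = 0.412, so y* = 18.9.
From dx/dt = 0: 1.42(1 - x*/268) = 0.00525·18.9, giving x* = 268·(1 - 0.0699) = 249.
From dy/dt = 0: 0.0023·249 - 0.521 = 0.0487z*, so z* = 0.0523/0.0487 = 1.07.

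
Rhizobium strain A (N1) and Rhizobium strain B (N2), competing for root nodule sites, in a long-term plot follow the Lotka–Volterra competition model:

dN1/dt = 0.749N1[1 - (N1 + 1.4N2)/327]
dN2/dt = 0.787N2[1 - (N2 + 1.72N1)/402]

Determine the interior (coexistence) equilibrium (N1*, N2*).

N1* ≈ 167, N2* ≈ 114

Setting both brackets to zero gives the nullclines N1 + 1.4N2 = 327 and 1.72N1 + N2 = 402.
Substituting N2 = 402 - 1.72N1 into the first: N1(1 - 1.4·1.72) = 327 - 1.4·402.
So N1* = -236/-1.41 = 167, and then N2* = 402 - 1.72·167 = 114.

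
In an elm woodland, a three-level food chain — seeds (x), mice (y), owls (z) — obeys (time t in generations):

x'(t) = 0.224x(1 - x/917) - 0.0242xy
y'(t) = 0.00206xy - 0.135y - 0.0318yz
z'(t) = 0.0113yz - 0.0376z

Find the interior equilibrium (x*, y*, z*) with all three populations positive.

From dz/dt = 0: 0.0113y* = 0.0376, so y* = 3.33.
From dx/dt = 0: 0.224(1 - x*/917) = 0.0242·3.33, giving x* = 917·(1 - 0.359) = 587.
From dy/dt = 0: 0.00206·587 - 0.135 = 0.0318z*, so z* = 1.07/0.0318 = 33.8.

x* ≈ 587, y* ≈ 3.33, z* ≈ 33.8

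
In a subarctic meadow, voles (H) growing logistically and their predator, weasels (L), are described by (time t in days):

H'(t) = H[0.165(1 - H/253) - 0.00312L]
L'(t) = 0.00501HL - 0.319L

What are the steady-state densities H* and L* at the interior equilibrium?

H* ≈ 63.7, L* ≈ 39.6

From dL/dt = 0 with L > 0: 0.00501H* = 0.319, so H* = 63.7.
Substitute into dH/dt = 0: 0.165(1 - 63.7/253) = 0.00312L*.
The bracket is 0.748, giving L* = 0.123/0.00312 = 39.6.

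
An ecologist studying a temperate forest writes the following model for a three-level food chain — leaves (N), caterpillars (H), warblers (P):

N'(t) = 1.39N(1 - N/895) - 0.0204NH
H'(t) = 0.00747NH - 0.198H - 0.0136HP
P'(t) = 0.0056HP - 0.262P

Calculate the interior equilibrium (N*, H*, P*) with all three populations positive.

From dP/dt = 0: 0.0056H* = 0.262, so H* = 46.8.
From dN/dt = 0: 1.39(1 - N*/895) = 0.0204·46.8, giving N* = 895·(1 - 0.687) = 280.
From dH/dt = 0: 0.00747·280 - 0.198 = 0.0136P*, so P* = 1.9/0.0136 = 139.

N* ≈ 280, H* ≈ 46.8, P* ≈ 139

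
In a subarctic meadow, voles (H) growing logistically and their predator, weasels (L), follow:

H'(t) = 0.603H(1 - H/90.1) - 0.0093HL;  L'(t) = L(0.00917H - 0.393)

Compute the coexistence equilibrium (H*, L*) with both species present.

H* ≈ 42.9, L* ≈ 34

From dL/dt = 0 with L > 0: 0.00917H* = 0.393, so H* = 42.9.
Substitute into dH/dt = 0: 0.603(1 - 42.9/90.1) = 0.0093L*.
The bracket is 0.524, giving L* = 0.316/0.0093 = 34.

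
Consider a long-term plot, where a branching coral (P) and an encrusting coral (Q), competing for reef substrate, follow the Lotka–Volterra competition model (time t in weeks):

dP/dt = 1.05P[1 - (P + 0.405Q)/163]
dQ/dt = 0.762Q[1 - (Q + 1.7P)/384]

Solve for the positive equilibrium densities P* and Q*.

P* ≈ 24, Q* ≈ 343

Setting both brackets to zero gives the nullclines P + 0.405Q = 163 and 1.7P + Q = 384.
Substituting Q = 384 - 1.7P into the first: P(1 - 0.405·1.7) = 163 - 0.405·384.
So P* = 7.48/0.311 = 24, and then Q* = 384 - 1.7·24 = 343.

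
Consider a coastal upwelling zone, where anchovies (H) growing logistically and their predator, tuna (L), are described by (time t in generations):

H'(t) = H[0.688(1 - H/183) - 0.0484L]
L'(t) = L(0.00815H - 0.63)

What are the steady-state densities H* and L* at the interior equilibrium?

From dL/dt = 0 with L > 0: 0.00815H* = 0.63, so H* = 77.3.
Substitute into dH/dt = 0: 0.688(1 - 77.3/183) = 0.0484L*.
The bracket is 0.578, giving L* = 0.397/0.0484 = 8.21.

H* ≈ 77.3, L* ≈ 8.21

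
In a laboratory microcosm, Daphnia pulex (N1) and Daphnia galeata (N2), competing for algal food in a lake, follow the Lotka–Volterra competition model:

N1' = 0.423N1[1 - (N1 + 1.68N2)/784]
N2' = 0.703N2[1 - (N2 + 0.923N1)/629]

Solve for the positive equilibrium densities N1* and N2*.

N1* ≈ 495, N2* ≈ 172

Setting both brackets to zero gives the nullclines N1 + 1.68N2 = 784 and 0.923N1 + N2 = 629.
Substituting N2 = 629 - 0.923N1 into the first: N1(1 - 1.68·0.923) = 784 - 1.68·629.
So N1* = -273/-0.551 = 495, and then N2* = 629 - 0.923·495 = 172.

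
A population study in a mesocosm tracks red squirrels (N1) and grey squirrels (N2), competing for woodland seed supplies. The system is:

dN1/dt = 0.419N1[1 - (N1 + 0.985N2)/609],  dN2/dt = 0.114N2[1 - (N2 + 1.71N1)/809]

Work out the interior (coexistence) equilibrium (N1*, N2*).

N1* ≈ 275, N2* ≈ 340

Setting both brackets to zero gives the nullclines N1 + 0.985N2 = 609 and 1.71N1 + N2 = 809.
Substituting N2 = 809 - 1.71N1 into the first: N1(1 - 0.985·1.71) = 609 - 0.985·809.
So N1* = -188/-0.684 = 275, and then N2* = 809 - 1.71·275 = 340.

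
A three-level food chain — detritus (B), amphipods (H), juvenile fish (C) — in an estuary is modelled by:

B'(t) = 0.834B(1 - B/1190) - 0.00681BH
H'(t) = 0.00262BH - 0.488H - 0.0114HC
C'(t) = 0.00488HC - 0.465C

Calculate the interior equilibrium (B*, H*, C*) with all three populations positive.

B* ≈ 264, H* ≈ 95.3, C* ≈ 17.9

From dC/dt = 0: 0.00488H* = 0.465, so H* = 95.3.
From dB/dt = 0: 0.834(1 - B*/1190) = 0.00681·95.3, giving B* = 1190·(1 - 0.778) = 264.
From dH/dt = 0: 0.00262·264 - 0.488 = 0.0114C*, so C* = 0.204/0.0114 = 17.9.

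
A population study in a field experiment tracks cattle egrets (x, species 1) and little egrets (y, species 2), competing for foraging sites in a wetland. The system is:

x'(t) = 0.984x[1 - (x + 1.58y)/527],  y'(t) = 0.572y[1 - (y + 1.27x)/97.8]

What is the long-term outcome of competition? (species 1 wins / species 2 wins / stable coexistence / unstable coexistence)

species 1 excludes species 2

Compare the nullcline intercepts: K1/α12 = 527/1.58 = 334 > K2 = 97.8; K2/α21 = 97.8/1.27 = 77 < K1 = 527.
Since the inequalities point opposite ways, species 1 can invade but species 2 cannot.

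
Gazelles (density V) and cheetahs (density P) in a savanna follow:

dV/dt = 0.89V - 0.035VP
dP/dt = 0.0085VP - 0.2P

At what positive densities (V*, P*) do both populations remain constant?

Set dP/dt = 0 with P > 0: 0.0085V - 0.2 = 0, so V* = 0.2/0.0085 = 23.5.
Set dV/dt = 0 with V > 0: 0.89 - 0.035P = 0, so P* = 0.89/0.035 = 25.4.

V* ≈ 23.5, P* ≈ 25.4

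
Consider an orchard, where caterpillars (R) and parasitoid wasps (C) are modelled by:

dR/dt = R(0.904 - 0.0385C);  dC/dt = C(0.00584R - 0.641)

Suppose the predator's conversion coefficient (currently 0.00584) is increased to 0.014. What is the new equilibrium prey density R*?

R* ≈ 45.8

At the interior fixed point, setting dC/dt = 0 with C > 0 fixes R* = (predator death rate)/(RC coefficient) — independent of the other coefficients.
With the change, R* = 0.641/0.014 = 45.8; it falls from 110.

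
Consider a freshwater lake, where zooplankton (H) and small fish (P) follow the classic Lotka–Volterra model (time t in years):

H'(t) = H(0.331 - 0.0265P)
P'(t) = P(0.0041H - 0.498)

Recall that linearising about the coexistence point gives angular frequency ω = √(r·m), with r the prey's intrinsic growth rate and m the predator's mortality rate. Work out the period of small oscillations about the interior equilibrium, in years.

T ≈ 15.5 years

Here r = 0.331 and m = 0.498, so r·m = 0.165.
ω = √0.165 = 0.406 per year, hence T = 2π/ω ≈ 15.5 years.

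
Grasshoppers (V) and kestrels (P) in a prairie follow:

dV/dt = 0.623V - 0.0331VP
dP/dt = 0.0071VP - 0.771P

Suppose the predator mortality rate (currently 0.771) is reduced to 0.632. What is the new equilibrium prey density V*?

At the interior fixed point, setting dP/dt = 0 with P > 0 fixes V* = (predator death rate)/(VP coefficient) — independent of the other coefficients.
With the change, V* = 0.632/0.0071 = 89; it falls from 109.

V* ≈ 89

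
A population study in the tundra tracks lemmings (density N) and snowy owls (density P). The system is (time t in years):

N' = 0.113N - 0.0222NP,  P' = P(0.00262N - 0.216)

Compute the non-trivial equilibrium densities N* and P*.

N* ≈ 82.4, P* ≈ 5.09

Set dP/dt = 0 with P > 0: 0.00262N - 0.216 = 0, so N* = 0.216/0.00262 = 82.4.
Set dN/dt = 0 with N > 0: 0.113 - 0.0222P = 0, so P* = 0.113/0.0222 = 5.09.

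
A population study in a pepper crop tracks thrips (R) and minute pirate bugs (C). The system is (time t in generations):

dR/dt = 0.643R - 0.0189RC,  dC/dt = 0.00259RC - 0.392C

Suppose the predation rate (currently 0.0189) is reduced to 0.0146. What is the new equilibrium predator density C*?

C* ≈ 44

At the interior fixed point, setting dR/dt = 0 with R > 0 fixes C* = (prey growth rate)/(RC coefficient) — independent of the other coefficients.
With the change, C* = 0.643/0.0146 = 44; it rises from 34.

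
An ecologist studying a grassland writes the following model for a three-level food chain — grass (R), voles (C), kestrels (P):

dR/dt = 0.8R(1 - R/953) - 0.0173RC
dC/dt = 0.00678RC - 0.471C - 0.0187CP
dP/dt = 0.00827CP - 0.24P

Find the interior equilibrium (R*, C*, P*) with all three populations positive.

R* ≈ 355, C* ≈ 29, P* ≈ 103

From dP/dt = 0: 0.00827C* = 0.24, so C* = 29.
From dR/dt = 0: 0.8(1 - R*/953) = 0.0173·29, giving R* = 953·(1 - 0.628) = 355.
From dC/dt = 0: 0.00678·355 - 0.471 = 0.0187P*, so P* = 1.94/0.0187 = 103.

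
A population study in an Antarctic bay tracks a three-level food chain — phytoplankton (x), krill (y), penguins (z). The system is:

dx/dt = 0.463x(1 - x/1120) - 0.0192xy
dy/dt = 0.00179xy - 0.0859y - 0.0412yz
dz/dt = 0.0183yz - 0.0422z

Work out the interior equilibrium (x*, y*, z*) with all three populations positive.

From dz/dt = 0: 0.0183y* = 0.0422, so y* = 2.31.
From dx/dt = 0: 0.463(1 - x*/1120) = 0.0192·2.31, giving x* = 1120·(1 - 0.0956) = 1010.
From dy/dt = 0: 0.00179·1010 - 0.0859 = 0.0412z*, so z* = 1.73/0.0412 = 41.9.

x* ≈ 1010, y* ≈ 2.31, z* ≈ 41.9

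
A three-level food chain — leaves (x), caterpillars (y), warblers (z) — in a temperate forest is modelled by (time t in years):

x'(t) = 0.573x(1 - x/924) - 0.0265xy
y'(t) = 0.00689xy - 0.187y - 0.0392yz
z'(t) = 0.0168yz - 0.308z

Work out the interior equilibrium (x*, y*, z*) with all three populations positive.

x* ≈ 141, y* ≈ 18.3, z* ≈ 19.9

From dz/dt = 0: 0.0168y* = 0.308, so y* = 18.3.
From dx/dt = 0: 0.573(1 - x*/924) = 0.0265·18.3, giving x* = 924·(1 - 0.848) = 141.
From dy/dt = 0: 0.00689·141 - 0.187 = 0.0392z*, so z* = 0.781/0.0392 = 19.9.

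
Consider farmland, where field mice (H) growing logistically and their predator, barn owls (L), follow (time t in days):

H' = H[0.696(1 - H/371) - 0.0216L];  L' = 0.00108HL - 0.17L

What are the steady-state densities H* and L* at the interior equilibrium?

From dL/dt = 0 with L > 0: 0.00108H* = 0.17, so H* = 157.
Substitute into dH/dt = 0: 0.696(1 - 157/371) = 0.0216L*.
The bracket is 0.576, giving L* = 0.401/0.0216 = 18.6.

H* ≈ 157, L* ≈ 18.6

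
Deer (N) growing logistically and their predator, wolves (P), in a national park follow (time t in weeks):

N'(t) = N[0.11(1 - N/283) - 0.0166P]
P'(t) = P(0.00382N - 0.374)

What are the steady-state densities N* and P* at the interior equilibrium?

N* ≈ 97.9, P* ≈ 4.33

From dP/dt = 0 with P > 0: 0.00382N* = 0.374, so N* = 97.9.
Substitute into dN/dt = 0: 0.11(1 - 97.9/283) = 0.0166P*.
The bracket is 0.654, giving P* = 0.0719/0.0166 = 4.33.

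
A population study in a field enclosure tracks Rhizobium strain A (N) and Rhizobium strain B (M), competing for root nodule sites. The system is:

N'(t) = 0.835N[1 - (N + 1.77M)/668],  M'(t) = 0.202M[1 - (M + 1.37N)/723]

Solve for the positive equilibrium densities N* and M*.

Setting both brackets to zero gives the nullclines N + 1.77M = 668 and 1.37N + M = 723.
Substituting M = 723 - 1.37N into the first: N(1 - 1.77·1.37) = 668 - 1.77·723.
So N* = -612/-1.42 = 429, and then M* = 723 - 1.37·429 = 135.

N* ≈ 429, M* ≈ 135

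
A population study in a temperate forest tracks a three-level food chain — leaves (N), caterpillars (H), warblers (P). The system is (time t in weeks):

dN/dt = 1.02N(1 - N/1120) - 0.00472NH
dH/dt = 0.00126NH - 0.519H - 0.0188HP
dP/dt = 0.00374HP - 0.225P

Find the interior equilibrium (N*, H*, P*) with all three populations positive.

N* ≈ 808, H* ≈ 60.2, P* ≈ 26.6

From dP/dt = 0: 0.00374H* = 0.225, so H* = 60.2.
From dN/dt = 0: 1.02(1 - N*/1120) = 0.00472·60.2, giving N* = 1120·(1 - 0.278) = 808.
From dH/dt = 0: 0.00126·808 - 0.519 = 0.0188P*, so P* = 0.499/0.0188 = 26.6.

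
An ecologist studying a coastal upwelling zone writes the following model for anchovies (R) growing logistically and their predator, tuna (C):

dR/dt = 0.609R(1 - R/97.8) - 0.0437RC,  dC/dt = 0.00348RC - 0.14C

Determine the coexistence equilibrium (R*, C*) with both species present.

R* ≈ 40.2, C* ≈ 8.2

From dC/dt = 0 with C > 0: 0.00348R* = 0.14, so R* = 40.2.
Substitute into dR/dt = 0: 0.609(1 - 40.2/97.8) = 0.0437C*.
The bracket is 0.589, giving C* = 0.358/0.0437 = 8.2.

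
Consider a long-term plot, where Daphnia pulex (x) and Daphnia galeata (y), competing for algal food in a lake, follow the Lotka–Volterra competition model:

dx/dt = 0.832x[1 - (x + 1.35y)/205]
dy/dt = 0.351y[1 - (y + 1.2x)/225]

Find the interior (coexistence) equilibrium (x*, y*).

Setting both brackets to zero gives the nullclines x + 1.35y = 205 and 1.2x + y = 225.
Substituting y = 225 - 1.2x into the first: x(1 - 1.35·1.2) = 205 - 1.35·225.
So x* = -98.8/-0.62 = 159, and then y* = 225 - 1.2·159 = 33.9.

x* ≈ 159, y* ≈ 33.9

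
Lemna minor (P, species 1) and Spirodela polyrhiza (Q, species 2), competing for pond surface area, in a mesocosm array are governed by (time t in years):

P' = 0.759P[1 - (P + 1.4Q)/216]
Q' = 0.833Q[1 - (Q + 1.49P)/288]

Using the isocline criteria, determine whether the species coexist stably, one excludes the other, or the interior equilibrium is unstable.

Compare the nullcline intercepts: K1/α12 = 216/1.4 = 154 < K2 = 288; K2/α21 = 288/1.49 = 193 < K1 = 216.
Since both are reversed, neither can invade when rare; the interior point is a saddle.

unstable coexistence (outcome depends on initial conditions)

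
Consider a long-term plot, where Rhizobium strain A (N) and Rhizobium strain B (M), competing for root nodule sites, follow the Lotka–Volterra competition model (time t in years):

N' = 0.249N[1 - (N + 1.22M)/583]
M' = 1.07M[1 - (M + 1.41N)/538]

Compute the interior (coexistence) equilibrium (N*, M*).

Setting both brackets to zero gives the nullclines N + 1.22M = 583 and 1.41N + M = 538.
Substituting M = 538 - 1.41N into the first: N(1 - 1.22·1.41) = 583 - 1.22·538.
So N* = -73.4/-0.72 = 102, and then M* = 538 - 1.41·102 = 394.

N* ≈ 102, M* ≈ 394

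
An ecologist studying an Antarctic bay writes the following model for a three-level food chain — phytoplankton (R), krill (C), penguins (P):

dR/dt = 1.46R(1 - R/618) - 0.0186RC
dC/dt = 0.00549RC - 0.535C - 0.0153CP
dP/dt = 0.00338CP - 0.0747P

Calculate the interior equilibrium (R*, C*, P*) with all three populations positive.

R* ≈ 444, C* ≈ 22.1, P* ≈ 124

From dP/dt = 0: 0.00338C* = 0.0747, so C* = 22.1.
From dR/dt = 0: 1.46(1 - R*/618) = 0.0186·22.1, giving R* = 618·(1 - 0.282) = 444.
From dC/dt = 0: 0.00549·444 - 0.535 = 0.0153P*, so P* = 1.9/0.0153 = 124.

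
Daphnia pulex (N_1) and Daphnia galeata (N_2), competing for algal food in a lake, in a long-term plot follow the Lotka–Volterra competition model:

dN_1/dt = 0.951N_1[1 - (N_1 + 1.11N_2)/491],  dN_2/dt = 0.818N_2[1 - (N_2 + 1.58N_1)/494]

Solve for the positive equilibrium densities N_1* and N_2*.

Setting both brackets to zero gives the nullclines N_1 + 1.11N_2 = 491 and 1.58N_1 + N_2 = 494.
Substituting N_2 = 494 - 1.58N_1 into the first: N_1(1 - 1.11·1.58) = 491 - 1.11·494.
So N_1* = -57.3/-0.754 = 76.1, and then N_2* = 494 - 1.58·76.1 = 374.

N_1* ≈ 76.1, N_2* ≈ 374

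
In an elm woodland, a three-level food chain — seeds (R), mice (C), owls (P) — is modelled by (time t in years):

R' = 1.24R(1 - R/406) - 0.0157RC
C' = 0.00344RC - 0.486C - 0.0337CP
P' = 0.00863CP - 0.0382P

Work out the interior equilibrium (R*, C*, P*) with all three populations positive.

R* ≈ 383, C* ≈ 4.43, P* ≈ 24.7

From dP/dt = 0: 0.00863C* = 0.0382, so C* = 4.43.
From dR/dt = 0: 1.24(1 - R*/406) = 0.0157·4.43, giving R* = 406·(1 - 0.056) = 383.
From dC/dt = 0: 0.00344·383 - 0.486 = 0.0337P*, so P* = 0.832/0.0337 = 24.7.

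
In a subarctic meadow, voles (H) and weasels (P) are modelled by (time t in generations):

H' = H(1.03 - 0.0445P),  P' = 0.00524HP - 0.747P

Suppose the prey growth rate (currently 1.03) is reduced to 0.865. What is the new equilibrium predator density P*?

At the interior fixed point, setting dH/dt = 0 with H > 0 fixes P* = (prey growth rate)/(HP coefficient) — independent of the other coefficients.
With the change, P* = 0.865/0.0445 = 19.4; it falls from 23.1.

P* ≈ 19.4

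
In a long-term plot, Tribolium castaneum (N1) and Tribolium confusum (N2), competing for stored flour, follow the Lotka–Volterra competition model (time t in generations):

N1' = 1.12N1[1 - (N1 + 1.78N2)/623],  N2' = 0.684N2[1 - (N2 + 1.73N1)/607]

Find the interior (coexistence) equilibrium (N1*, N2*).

N1* ≈ 220, N2* ≈ 226

Setting both brackets to zero gives the nullclines N1 + 1.78N2 = 623 and 1.73N1 + N2 = 607.
Substituting N2 = 607 - 1.73N1 into the first: N1(1 - 1.78·1.73) = 623 - 1.78·607.
So N1* = -457/-2.08 = 220, and then N2* = 607 - 1.73·220 = 226.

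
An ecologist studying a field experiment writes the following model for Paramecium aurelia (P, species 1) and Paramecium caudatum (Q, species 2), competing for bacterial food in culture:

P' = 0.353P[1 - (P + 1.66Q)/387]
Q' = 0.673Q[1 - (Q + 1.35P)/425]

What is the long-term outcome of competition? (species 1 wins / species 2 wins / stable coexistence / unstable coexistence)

Compare the nullcline intercepts: K1/α12 = 387/1.66 = 233 < K2 = 425; K2/α21 = 425/1.35 = 315 < K1 = 387.
Since both are reversed, neither can invade when rare; the interior point is a saddle.

unstable coexistence (outcome depends on initial conditions)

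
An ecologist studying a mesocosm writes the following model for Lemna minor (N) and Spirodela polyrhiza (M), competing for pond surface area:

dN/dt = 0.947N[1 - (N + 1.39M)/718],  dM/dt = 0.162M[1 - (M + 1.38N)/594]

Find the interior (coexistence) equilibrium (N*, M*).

N* ≈ 117, M* ≈ 432

Setting both brackets to zero gives the nullclines N + 1.39M = 718 and 1.38N + M = 594.
Substituting M = 594 - 1.38N into the first: N(1 - 1.39·1.38) = 718 - 1.39·594.
So N* = -108/-0.918 = 117, and then M* = 594 - 1.38·117 = 432.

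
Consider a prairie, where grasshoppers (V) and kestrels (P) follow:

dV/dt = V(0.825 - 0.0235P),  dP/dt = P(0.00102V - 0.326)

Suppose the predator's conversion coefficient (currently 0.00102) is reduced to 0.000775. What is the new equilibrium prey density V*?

At the interior fixed point, setting dP/dt = 0 with P > 0 fixes V* = (predator death rate)/(VP coefficient) — independent of the other coefficients.
With the change, V* = 0.326/0.000775 = 421; it rises from 320.

V* ≈ 421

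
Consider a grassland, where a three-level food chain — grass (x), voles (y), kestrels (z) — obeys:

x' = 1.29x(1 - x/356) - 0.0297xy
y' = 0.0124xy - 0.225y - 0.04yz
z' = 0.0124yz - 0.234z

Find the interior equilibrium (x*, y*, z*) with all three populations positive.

From dz/dt = 0: 0.0124y* = 0.234, so y* = 18.9.
From dx/dt = 0: 1.29(1 - x*/356) = 0.0297·18.9, giving x* = 356·(1 - 0.434) = 201.
From dy/dt = 0: 0.0124·201 - 0.225 = 0.04z*, so z* = 2.27/0.04 = 56.8.

x* ≈ 201, y* ≈ 18.9, z* ≈ 56.8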